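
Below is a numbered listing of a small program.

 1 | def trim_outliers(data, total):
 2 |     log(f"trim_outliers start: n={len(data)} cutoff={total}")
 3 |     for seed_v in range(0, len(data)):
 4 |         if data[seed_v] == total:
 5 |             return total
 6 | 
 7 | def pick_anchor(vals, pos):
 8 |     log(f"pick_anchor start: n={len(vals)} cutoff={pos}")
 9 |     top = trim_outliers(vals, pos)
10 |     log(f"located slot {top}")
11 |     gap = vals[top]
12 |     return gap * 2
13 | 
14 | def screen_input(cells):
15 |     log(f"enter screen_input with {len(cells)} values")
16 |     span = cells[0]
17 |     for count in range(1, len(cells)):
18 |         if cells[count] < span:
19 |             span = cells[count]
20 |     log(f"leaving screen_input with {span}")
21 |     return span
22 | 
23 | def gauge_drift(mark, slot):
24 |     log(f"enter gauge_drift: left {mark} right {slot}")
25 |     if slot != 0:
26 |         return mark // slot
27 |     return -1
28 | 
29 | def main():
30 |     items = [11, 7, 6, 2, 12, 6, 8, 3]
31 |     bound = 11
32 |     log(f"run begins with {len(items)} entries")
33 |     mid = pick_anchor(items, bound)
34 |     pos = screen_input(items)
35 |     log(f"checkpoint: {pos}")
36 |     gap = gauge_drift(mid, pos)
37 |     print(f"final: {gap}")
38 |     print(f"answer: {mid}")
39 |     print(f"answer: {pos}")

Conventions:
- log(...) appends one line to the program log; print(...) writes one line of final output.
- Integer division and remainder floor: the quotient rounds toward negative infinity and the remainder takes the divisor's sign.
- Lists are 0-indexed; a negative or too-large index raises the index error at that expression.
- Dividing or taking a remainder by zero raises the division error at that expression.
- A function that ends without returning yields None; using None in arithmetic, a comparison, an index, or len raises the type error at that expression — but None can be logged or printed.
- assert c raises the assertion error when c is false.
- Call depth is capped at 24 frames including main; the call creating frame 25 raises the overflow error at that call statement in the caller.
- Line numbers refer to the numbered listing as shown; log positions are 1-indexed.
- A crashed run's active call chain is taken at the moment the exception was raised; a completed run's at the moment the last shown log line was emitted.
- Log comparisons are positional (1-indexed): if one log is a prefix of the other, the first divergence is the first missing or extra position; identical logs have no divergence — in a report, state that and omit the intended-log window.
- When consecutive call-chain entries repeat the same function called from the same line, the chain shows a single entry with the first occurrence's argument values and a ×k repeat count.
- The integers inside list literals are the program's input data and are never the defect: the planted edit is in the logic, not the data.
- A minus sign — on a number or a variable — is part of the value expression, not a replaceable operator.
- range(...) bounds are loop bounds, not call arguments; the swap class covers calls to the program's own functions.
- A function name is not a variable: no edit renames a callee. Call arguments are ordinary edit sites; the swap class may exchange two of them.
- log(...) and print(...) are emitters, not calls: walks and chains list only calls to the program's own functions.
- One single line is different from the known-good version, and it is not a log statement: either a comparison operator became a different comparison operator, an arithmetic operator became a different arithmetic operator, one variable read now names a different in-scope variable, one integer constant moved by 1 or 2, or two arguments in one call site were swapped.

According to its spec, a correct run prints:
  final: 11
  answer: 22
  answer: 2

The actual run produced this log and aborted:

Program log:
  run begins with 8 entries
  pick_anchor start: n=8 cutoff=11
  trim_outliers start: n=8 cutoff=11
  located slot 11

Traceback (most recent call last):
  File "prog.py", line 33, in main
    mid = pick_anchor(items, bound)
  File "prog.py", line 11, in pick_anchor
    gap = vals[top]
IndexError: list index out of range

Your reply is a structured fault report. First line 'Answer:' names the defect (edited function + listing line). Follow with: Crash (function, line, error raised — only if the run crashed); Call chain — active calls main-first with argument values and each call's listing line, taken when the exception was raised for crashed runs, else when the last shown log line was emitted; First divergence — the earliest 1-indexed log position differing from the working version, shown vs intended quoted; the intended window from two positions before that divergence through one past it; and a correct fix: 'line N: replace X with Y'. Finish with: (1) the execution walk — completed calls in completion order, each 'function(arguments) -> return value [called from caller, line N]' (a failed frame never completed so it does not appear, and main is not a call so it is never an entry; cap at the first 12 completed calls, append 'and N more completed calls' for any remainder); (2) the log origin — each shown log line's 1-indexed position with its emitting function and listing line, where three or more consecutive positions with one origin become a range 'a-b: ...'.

Answer: the defect is in trim_outliers at line 5.
The tell: The earliest visible damage is log position 4 — 'located slot 11' rather than the intended 'located slot 0'.
Crash: pick_anchor, line 11, IndexError.
Call chain: main -> pick_anchor([11, 7, 6, 2, 12, 6, 8, 3], 11) (called at line 33).
First divergence: position 4 — the shown line 'located slot 11' should read 'located slot 0'.
Intended log window:
  2: pick_anchor start: n=8 cutoff=11
  3: trim_outliers start: n=8 cutoff=11
  4: located slot 0
  5: enter screen_input with 8 values
Execution walk:
  trim_outliers([11, 7, 6, 2, 12, 6, 8, 3], 11) -> 11  [called from pick_anchor, line 9]
Log line origins:
  1: emitted by main (line 32)
  2: emitted by pick_anchor (line 8)
  3: emitted by trim_outliers (line 2)
  4: emitted by pick_anchor (line 10)
A correct fix: line 5: replace `total` with `seed_v`.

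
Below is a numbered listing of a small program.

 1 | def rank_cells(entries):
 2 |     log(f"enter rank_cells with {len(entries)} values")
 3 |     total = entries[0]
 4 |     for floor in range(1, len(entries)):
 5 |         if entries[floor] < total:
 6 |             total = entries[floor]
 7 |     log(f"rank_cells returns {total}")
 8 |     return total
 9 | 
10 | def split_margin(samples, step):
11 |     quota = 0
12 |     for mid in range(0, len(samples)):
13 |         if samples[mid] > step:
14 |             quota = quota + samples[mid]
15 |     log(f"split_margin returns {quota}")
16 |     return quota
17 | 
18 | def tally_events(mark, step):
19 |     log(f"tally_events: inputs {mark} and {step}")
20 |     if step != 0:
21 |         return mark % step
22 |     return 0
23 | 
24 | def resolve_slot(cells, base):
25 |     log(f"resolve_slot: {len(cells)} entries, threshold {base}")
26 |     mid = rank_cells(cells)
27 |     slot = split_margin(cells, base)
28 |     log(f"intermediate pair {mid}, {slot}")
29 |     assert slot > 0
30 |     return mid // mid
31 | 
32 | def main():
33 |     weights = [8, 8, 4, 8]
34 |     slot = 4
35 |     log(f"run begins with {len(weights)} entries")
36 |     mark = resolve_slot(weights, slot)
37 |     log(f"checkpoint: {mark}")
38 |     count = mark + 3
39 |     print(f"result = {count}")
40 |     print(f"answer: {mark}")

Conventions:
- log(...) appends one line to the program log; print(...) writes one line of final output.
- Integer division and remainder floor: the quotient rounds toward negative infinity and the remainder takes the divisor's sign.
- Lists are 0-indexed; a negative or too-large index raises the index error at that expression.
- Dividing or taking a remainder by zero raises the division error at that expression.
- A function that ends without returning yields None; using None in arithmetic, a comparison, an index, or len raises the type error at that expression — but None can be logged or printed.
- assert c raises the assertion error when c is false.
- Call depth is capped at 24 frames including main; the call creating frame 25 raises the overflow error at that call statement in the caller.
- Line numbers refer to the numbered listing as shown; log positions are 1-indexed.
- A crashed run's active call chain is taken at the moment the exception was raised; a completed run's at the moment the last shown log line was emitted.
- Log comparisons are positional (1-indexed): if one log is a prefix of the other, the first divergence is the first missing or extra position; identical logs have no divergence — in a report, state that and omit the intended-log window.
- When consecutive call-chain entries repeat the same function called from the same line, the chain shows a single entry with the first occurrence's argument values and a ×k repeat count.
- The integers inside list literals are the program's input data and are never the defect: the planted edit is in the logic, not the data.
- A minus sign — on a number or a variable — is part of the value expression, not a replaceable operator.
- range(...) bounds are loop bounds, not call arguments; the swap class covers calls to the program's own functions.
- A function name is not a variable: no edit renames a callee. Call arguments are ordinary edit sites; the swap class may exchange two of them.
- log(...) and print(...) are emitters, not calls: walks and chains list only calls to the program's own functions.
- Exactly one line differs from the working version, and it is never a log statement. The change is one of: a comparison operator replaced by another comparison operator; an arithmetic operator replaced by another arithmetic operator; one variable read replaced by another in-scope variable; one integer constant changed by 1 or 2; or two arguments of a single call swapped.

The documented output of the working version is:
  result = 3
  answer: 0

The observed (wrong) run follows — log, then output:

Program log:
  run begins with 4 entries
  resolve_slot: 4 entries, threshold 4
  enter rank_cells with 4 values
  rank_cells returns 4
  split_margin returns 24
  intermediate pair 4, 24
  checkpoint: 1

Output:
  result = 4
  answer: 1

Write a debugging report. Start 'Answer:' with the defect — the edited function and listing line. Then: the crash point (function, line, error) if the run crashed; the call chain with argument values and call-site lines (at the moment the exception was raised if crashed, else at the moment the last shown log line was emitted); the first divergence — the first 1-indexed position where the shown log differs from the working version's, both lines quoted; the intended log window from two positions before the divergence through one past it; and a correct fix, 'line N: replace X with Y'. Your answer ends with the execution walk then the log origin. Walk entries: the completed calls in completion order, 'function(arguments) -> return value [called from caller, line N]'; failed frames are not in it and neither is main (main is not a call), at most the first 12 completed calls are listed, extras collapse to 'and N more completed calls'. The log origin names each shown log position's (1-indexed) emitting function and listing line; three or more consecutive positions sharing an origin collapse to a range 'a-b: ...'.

Answer: the defect is in resolve_slot at line 30.
Key fact: Everything matches until log position 7, which reads 'checkpoint: 1' in place of 'checkpoint: 0'.
Call chain: main.
First divergence: at position 7 the run shows 'checkpoint: 1' where the working version logs 'checkpoint: 0'.
Intended log window:
  5: split_margin returns 24
  6: intermediate pair 4, 24
  7: checkpoint: 0
Execution walk:
  rank_cells([8, 8, 4, 8]) -> 4  [called from resolve_slot, line 26]
  split_margin([8, 8, 4, 8], 4) -> 24  [called from resolve_slot, line 27]
  resolve_slot([8, 8, 4, 8], 4) -> 1  [called from main, line 36]
Log origin:
  1 — main, line 35
  2 — resolve_slot, line 25
  3 — rank_cells, line 2
  4 — rank_cells, line 7
  5 — split_margin, line 15
  6 — resolve_slot, line 28
  7 — main, line 37
A correct fix: line 30: replace `mid // mid` with `mid // slot`.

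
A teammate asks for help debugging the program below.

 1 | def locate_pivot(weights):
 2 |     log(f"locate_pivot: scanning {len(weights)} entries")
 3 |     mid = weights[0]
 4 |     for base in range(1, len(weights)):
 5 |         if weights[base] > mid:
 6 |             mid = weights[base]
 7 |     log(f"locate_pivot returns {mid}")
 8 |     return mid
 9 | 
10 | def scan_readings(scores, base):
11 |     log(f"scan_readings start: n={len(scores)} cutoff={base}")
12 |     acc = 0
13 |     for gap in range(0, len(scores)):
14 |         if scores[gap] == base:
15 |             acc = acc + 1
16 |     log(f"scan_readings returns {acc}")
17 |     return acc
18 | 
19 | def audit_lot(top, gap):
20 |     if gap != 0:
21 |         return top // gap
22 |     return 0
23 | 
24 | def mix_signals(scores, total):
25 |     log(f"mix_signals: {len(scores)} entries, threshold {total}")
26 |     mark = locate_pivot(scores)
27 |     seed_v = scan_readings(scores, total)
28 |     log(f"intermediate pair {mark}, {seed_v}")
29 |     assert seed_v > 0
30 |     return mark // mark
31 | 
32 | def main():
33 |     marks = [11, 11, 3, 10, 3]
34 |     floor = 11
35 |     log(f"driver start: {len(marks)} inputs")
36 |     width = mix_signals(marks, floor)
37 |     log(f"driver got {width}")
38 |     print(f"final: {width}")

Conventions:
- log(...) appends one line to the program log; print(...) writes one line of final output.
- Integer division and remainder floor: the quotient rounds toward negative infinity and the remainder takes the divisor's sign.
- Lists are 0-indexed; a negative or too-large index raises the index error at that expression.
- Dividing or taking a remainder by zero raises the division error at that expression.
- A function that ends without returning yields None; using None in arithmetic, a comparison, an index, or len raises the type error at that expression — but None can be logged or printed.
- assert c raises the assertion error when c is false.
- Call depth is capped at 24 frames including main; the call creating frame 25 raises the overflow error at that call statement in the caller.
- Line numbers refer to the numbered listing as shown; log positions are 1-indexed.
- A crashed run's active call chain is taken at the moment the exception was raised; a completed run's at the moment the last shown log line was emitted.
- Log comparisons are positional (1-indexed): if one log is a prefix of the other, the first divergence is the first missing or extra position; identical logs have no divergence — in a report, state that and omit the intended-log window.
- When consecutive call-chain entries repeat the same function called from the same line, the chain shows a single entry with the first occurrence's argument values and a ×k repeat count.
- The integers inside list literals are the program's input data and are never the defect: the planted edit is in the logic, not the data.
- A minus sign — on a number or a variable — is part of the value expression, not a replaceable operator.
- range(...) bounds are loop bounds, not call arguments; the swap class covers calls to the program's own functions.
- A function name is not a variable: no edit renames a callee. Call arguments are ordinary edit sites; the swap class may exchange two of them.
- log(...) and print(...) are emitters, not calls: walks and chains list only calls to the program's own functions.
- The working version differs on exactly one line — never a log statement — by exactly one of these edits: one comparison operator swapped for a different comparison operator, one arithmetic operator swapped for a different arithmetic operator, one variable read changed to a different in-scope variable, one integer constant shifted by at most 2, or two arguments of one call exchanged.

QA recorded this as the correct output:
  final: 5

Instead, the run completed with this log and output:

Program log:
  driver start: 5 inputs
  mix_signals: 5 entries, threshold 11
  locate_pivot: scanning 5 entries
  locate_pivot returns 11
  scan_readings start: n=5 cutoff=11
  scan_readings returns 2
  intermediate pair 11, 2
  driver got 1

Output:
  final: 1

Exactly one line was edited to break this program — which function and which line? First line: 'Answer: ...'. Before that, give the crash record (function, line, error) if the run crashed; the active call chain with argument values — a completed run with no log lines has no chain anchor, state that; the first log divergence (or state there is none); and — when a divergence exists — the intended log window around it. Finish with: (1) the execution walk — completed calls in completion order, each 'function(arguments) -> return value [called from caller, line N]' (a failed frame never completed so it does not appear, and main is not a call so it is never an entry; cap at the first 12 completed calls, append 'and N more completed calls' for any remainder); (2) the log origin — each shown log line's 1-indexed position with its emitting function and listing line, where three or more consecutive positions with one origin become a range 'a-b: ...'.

Answer: the defect is in mix_signals at line 30.
The tell: Log line 8 is where behavior first shows: 'driver got 1' appears instead of 'driver got 5'.
Call chain: main.
First divergence: at position 8 the run shows 'driver got 1' where the working version logs 'driver got 5'.
Intended log window:
  6: scan_readings returns 2
  7: intermediate pair 11, 2
  8: driver got 5
Execution walk:
  locate_pivot([11, 11, 3, 10, 3]) -> 11  [called from mix_signals, line 26]
  scan_readings([11, 11, 3, 10, 3], 11) -> 2  [called from mix_signals, line 27]
  mix_signals([11, 11, 3, 10, 3], 11) -> 1  [called from main, line 36]
Origin of each log line:
  1: emitted by main (line 35)
  2: emitted by mix_signals (line 25)
  3: emitted by locate_pivot (line 2)
  4: emitted by locate_pivot (line 7)
  5: emitted by scan_readings (line 11)
  6: emitted by scan_readings (line 16)
  7: emitted by mix_signals (line 28)
  8: emitted by main (line 37)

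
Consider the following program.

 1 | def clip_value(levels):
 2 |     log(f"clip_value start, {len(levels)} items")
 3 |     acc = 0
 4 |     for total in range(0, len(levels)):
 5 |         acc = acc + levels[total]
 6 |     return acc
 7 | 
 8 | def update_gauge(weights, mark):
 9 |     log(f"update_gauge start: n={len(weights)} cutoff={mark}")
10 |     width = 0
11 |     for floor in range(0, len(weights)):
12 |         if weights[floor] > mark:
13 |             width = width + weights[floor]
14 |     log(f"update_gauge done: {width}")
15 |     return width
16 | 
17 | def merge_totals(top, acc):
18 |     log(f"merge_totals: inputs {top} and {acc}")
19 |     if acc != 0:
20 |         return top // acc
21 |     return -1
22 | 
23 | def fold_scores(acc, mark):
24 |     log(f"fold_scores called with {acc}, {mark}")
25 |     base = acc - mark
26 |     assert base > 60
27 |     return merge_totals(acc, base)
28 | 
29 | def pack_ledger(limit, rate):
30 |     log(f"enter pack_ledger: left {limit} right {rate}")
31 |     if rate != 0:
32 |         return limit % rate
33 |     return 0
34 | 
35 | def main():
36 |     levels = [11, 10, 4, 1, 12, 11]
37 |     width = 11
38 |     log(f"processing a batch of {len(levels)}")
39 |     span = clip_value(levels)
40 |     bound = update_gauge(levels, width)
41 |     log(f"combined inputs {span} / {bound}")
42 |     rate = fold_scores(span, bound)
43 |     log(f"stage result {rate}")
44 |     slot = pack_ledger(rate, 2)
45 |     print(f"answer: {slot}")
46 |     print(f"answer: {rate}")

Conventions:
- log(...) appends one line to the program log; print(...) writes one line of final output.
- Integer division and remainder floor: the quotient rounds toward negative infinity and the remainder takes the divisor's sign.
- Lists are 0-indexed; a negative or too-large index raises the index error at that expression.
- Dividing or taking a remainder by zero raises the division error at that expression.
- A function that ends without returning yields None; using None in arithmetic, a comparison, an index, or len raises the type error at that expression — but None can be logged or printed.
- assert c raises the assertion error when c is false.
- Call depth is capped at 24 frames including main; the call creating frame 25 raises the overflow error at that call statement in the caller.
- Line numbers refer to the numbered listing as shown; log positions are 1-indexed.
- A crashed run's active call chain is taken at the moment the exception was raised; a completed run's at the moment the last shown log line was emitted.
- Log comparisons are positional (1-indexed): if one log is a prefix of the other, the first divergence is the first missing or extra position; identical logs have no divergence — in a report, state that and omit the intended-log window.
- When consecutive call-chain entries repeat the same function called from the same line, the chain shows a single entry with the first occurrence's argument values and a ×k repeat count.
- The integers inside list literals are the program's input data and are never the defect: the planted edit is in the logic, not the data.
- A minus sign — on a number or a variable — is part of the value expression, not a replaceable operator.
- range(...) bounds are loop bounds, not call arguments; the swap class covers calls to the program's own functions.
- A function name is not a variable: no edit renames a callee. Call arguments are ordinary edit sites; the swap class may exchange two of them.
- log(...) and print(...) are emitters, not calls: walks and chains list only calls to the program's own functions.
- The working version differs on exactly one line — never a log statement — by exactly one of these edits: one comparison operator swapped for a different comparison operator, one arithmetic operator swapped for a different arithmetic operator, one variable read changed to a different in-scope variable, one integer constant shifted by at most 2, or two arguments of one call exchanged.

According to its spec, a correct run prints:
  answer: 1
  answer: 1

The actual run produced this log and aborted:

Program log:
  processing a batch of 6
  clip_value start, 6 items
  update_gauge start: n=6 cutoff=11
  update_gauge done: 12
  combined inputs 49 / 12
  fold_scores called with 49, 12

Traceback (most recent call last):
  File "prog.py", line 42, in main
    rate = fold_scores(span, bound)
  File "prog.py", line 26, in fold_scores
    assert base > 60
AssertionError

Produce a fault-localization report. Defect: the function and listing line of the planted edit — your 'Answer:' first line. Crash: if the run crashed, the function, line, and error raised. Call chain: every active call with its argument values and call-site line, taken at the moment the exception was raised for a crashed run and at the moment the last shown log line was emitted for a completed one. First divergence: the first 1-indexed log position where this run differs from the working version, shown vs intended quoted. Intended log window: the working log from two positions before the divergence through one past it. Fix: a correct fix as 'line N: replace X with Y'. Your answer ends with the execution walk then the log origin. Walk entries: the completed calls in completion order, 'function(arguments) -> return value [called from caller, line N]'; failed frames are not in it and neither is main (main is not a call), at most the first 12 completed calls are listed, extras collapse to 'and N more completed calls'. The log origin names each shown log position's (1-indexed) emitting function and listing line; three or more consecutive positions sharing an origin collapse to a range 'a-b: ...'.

Answer: the defect is in fold_scores at line 26.
The tell: The shown log is a 6-line prefix of the intended one, whose next entry is 'merge_totals: inputs 49 and 37'.
Crash: fold_scores, line 26, AssertionError.
Call chain: main -> fold_scores(49, 12) (called at line 42).
First divergence: position 7 (shown log ended at 6 lines; the working version continues: 'merge_totals: inputs 49 and 37').
Intended log window:
  5: combined inputs 49 / 12
  6: fold_scores called with 49, 12
  7: merge_totals: inputs 49 and 37
  8: stage result 1
Execution walk:
  clip_value([11, 10, 4, 1, 12, 11]) -> 49  [called from main, line 39]
  update_gauge([11, 10, 4, 1, 12, 11], 11) -> 12  [called from main, line 40]
Log origins:
  1: logged in main at line 38
  2: logged in clip_value at line 2
  3: logged in update_gauge at line 9
  4: logged in update_gauge at line 14
  5: logged in main at line 41
  6: logged in fold_scores at line 24
A correct fix: line 26: replace `>` with `<=`.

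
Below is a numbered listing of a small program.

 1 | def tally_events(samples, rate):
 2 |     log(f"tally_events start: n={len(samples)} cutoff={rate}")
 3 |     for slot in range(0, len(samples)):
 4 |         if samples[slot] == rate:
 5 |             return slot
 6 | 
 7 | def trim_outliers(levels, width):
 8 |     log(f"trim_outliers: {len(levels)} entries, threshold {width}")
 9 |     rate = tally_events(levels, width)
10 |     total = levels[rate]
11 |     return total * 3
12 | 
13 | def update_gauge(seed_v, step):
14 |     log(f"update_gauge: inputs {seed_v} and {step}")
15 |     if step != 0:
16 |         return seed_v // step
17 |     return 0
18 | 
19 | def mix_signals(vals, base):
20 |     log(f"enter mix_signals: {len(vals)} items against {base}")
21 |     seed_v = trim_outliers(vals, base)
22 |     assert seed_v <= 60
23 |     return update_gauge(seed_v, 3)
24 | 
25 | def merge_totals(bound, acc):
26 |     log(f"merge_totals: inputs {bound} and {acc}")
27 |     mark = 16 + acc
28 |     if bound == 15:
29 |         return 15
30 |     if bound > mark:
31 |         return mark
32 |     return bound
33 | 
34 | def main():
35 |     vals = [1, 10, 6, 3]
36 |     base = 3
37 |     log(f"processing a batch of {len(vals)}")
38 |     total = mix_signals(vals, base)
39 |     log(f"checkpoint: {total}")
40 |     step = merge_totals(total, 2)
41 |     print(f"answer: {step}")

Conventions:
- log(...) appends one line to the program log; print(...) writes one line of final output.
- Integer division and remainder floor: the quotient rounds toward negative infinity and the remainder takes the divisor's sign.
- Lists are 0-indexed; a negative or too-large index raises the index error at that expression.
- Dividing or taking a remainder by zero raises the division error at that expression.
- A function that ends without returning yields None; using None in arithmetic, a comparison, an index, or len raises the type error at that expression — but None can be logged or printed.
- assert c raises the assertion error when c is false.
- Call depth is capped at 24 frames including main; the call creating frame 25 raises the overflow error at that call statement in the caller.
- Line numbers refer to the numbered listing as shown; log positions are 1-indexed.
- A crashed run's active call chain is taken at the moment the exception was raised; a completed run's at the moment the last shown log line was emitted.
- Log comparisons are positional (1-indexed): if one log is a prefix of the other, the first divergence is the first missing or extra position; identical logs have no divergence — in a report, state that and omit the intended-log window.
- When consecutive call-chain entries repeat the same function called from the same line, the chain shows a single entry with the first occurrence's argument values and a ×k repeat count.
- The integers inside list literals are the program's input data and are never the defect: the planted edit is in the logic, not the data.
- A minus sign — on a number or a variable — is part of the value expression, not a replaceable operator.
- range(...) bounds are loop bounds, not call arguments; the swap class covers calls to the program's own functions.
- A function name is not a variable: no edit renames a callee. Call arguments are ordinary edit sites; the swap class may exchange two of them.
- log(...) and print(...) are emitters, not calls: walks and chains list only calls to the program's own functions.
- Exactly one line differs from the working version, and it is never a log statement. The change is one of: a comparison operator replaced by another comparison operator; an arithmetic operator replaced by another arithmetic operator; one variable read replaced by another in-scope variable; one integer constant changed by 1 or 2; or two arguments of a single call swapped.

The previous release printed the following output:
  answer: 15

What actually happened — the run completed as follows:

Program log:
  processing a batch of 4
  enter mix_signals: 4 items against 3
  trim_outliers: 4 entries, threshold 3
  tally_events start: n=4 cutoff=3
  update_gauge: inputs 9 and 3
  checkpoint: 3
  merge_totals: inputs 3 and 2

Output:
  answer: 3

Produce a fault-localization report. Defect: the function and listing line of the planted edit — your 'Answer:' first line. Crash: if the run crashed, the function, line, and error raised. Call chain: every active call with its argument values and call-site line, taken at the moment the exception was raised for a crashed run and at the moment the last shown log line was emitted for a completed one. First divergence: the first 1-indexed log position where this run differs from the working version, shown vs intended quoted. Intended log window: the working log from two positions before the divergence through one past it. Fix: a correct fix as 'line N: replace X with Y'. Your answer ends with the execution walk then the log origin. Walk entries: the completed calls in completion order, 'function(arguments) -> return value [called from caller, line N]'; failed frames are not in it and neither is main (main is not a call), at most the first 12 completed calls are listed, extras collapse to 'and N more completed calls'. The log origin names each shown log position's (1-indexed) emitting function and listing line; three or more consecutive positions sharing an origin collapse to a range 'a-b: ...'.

Answer: the defect is in merge_totals at line 28.
Core observation: No log line changed; the fault shows up purely in the output.
Call chain: main -> merge_totals(3, 2) (called at line 40).
First divergence: none (the log streams are identical).
Execution walk:
  tally_events([1, 10, 6, 3], 3) -> 3  [called from trim_outliers, line 9]
  trim_outliers([1, 10, 6, 3], 3) -> 9  [called from mix_signals, line 21]
  update_gauge(9, 3) -> 3  [called from mix_signals, line 23]
  mix_signals([1, 10, 6, 3], 3) -> 3  [called from main, line 38]
  merge_totals(3, 2) -> 3  [called from main, line 40]
Log origins:
  1: emitted by main (line 37)
  2: emitted by mix_signals (line 20)
  3: emitted by trim_outliers (line 8)
  4: emitted by tally_events (line 2)
  5: emitted by update_gauge (line 14)
  6: emitted by main (line 39)
  7: emitted by merge_totals (line 26)
A correct fix: line 28: replace `==` with `<`.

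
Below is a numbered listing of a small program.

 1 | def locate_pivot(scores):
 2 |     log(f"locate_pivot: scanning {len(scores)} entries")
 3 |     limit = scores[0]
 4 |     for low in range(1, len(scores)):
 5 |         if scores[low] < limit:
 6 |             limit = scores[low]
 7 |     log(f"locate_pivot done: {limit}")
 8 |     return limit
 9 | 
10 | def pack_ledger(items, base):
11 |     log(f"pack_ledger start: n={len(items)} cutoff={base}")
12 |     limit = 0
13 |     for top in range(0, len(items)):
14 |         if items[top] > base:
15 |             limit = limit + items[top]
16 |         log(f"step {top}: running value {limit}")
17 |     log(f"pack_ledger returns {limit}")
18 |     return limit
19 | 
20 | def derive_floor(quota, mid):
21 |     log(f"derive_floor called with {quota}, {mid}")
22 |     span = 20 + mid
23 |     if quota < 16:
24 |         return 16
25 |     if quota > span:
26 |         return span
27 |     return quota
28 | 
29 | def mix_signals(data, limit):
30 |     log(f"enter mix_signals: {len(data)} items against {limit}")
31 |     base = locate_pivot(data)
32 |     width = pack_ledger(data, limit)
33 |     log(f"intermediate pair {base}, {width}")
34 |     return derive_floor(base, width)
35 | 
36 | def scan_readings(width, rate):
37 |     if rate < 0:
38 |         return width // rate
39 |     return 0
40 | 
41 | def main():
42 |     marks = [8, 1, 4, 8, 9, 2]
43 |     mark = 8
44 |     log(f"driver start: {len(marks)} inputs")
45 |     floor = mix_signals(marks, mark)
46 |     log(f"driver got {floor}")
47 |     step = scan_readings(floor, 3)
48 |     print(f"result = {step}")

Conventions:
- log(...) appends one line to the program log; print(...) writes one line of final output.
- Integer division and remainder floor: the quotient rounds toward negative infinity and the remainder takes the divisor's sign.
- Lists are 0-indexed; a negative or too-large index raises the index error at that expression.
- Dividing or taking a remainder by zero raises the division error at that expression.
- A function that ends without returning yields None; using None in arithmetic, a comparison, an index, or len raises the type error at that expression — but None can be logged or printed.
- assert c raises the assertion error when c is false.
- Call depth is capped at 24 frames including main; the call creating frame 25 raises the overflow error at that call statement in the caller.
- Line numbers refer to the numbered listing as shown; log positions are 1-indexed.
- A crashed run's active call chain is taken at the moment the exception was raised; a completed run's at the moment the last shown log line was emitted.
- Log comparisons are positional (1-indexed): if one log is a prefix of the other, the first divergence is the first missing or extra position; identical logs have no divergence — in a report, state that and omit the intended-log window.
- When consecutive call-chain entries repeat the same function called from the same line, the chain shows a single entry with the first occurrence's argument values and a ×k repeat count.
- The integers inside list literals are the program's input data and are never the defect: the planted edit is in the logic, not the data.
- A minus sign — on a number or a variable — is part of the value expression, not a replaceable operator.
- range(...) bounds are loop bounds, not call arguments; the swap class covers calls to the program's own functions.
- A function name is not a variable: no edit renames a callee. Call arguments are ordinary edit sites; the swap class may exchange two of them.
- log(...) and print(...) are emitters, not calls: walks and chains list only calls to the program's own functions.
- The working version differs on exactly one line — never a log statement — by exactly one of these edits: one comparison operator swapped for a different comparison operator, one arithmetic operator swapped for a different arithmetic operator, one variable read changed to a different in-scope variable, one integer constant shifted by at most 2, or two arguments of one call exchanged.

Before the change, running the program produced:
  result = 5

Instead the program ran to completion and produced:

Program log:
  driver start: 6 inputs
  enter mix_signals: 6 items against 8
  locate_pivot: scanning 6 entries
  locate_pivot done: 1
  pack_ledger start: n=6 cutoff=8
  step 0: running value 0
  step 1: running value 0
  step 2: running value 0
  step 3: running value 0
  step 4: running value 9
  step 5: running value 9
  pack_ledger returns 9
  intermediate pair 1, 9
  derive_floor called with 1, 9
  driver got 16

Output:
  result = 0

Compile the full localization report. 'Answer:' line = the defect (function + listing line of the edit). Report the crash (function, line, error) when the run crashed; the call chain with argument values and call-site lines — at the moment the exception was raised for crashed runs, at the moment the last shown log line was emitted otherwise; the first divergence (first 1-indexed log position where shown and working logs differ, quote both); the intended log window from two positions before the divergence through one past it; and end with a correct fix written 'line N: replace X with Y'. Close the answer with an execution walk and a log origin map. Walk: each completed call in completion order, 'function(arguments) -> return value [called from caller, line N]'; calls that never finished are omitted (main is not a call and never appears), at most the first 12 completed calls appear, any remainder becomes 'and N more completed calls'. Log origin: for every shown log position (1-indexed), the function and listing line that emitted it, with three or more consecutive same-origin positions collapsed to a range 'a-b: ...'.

Answer: the defect is in scan_readings at line 37.
The tell: Every logged value matches the working version; the printed result is what differs.
Call chain: main.
First divergence: none (the log streams are identical).
Execution walk:
  locate_pivot([8, 1, 4, 8, 9, 2]) -> 1  [called from mix_signals, line 31]
  pack_ledger([8, 1, 4, 8, 9, 2], 8) -> 9  [called from mix_signals, line 32]
  derive_floor(1, 9) -> 16  [called from mix_signals, line 34]
  mix_signals([8, 1, 4, 8, 9, 2], 8) -> 16  [called from main, line 45]
  scan_readings(16, 3) -> 0  [called from main, line 47]
Origin of each log line:
  1 — main, line 44
  2 — mix_signals, line 30
  3 — locate_pivot, line 2
  4 — locate_pivot, line 7
  5 — pack_ledger, line 11
  6-11 — pack_ledger, line 16
  12 — pack_ledger, line 17
  13 — mix_signals, line 33
  14 — derive_floor, line 21
  15 — main, line 46
A correct fix: line 37: replace `<` with `!=`.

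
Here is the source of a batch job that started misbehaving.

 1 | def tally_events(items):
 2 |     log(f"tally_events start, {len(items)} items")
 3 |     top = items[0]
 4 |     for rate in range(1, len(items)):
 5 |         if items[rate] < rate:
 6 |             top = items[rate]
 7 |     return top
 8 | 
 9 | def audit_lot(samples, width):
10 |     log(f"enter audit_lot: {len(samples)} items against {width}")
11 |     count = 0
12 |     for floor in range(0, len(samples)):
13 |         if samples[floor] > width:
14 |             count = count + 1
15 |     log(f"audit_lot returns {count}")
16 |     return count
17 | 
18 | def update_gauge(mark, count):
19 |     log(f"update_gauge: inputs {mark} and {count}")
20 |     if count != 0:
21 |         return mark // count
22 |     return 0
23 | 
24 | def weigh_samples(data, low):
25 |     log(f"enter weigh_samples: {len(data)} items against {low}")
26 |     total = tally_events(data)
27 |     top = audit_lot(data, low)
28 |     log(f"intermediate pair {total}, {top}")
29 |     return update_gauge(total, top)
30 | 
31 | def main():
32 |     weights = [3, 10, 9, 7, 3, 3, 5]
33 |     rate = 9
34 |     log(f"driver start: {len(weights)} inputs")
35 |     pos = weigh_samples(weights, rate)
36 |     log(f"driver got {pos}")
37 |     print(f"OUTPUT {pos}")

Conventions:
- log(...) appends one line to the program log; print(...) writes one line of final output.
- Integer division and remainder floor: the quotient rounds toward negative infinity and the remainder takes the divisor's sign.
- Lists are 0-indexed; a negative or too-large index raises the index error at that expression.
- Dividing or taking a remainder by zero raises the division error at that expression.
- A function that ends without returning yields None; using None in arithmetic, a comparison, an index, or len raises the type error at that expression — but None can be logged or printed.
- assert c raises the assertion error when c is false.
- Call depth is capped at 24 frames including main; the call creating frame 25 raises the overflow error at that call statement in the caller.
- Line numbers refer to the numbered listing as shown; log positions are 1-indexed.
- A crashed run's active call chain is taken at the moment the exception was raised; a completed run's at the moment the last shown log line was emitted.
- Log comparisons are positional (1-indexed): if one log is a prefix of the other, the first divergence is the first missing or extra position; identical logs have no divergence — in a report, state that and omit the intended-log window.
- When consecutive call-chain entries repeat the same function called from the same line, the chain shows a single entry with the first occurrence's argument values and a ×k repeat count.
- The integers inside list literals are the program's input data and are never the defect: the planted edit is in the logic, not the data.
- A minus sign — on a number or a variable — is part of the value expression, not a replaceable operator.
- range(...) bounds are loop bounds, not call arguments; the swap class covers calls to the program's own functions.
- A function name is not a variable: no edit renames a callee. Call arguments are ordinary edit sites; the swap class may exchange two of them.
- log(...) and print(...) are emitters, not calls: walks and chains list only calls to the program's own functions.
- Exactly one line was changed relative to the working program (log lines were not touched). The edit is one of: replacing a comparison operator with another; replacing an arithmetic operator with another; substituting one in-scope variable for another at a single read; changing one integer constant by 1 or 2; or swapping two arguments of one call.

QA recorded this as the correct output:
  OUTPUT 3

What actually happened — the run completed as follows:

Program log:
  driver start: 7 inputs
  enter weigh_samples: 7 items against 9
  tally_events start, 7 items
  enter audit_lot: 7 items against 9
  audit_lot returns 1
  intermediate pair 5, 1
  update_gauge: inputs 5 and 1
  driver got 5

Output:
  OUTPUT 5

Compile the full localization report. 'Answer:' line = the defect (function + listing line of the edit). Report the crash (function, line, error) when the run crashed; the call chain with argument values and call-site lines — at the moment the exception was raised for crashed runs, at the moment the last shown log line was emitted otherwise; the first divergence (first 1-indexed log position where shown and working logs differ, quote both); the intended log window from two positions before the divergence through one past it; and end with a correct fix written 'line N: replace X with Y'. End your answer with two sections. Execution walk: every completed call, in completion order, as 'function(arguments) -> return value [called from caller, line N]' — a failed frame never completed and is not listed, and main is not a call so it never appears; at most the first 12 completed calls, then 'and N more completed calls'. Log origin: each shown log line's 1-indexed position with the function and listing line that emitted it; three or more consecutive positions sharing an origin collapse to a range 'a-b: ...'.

Answer: the defect is in tally_events at line 5.
Key observation: At log position 6 the runs split — shown 'intermediate pair 5, 1', but the working version logs 'intermediate pair 3, 1'.
Call chain: main.
First divergence: at position 6 the run shows 'intermediate pair 5, 1' where the working version logs 'intermediate pair 3, 1'.
Intended log window:
  4: enter audit_lot: 7 items against 9
  5: audit_lot returns 1
  6: intermediate pair 3, 1
  7: update_gauge: inputs 3 and 1
Execution walk:
  tally_events([3, 10, 9, 7, 3, 3, 5]) -> 5  [called from weigh_samples, line 26]
  audit_lot([3, 10, 9, 7, 3, 3, 5], 9) -> 1  [called from weigh_samples, line 27]
  update_gauge(5, 1) -> 5  [called from weigh_samples, line 29]
  weigh_samples([3, 10, 9, 7, 3, 3, 5], 9) -> 5  [called from main, line 35]
Origin of each log line:
  1 — main, line 34
  2 — weigh_samples, line 25
  3 — tally_events, line 2
  4 — audit_lot, line 10
  5 — audit_lot, line 15
  6 — weigh_samples, line 28
  7 — update_gauge, line 19
  8 — main, line 36
A correct fix: line 5: replace `items[rate] < rate` with `items[rate] < top`.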